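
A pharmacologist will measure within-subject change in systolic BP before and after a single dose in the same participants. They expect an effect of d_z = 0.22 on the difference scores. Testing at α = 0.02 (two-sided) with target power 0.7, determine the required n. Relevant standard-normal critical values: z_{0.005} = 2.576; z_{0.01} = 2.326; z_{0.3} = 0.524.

For a paired (one-sample on differences) test: n = ((z_{α/2} + z_β) / d)².
z_{α/2} + z_β = 2.326 + 0.524 = 2.850.
n = (2.850 / 0.22)² = 12.955² = 167.82.
Round up.

n = 168 pairs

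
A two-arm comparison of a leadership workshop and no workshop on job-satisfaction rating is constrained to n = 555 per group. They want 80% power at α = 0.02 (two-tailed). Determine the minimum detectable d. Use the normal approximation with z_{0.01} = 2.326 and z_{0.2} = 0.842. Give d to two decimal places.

d_min ≈ 0.19

For two independent groups of n = 555 each: d_min = (z_{α/2} + z_β)·√(2/n).
z-sum = 2.326 + 0.842 = 3.168.
d_min = 3.168 × √(2/555) = 3.168 × 0.0600 = 0.190.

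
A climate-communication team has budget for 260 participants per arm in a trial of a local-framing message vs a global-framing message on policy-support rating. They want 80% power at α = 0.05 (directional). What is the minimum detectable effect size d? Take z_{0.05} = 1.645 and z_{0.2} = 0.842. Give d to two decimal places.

d_min ≈ 0.22

For two independent groups of n = 260 each: d_min = (z_{α} + z_β)·√(2/n).
z-sum = 1.645 + 0.842 = 2.487.
d_min = 2.487 × √(2/260) = 2.487 × 0.0877 = 0.218.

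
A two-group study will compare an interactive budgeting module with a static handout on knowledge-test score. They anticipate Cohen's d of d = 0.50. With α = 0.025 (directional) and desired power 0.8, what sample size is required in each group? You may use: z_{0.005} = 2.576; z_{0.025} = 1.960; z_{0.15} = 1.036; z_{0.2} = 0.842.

For two independent groups with equal n: n = 2·((z_{α} + z_β) / d)².
z_{α} + z_β = 1.960 + 0.842 = 2.802.
n = 2 × (2.802 / 0.50)² = 2 × 5.604² = 2 × 31.40 = 62.8.
Round up to the next whole participant.

n = 63 per group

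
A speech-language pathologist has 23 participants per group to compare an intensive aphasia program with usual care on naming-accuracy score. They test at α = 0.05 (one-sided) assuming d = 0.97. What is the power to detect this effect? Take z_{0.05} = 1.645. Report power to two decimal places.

power ≈ 0.95

For two equal groups, power = Φ(d·√(n/2) − z_{α}).
d·√(n/2) = 0.97 × √(23/2) = 0.97 × 3.391 = 3.289.
z_β = 3.289 − 1.645 = 1.644.
Power = Φ(1.644) = 0.950.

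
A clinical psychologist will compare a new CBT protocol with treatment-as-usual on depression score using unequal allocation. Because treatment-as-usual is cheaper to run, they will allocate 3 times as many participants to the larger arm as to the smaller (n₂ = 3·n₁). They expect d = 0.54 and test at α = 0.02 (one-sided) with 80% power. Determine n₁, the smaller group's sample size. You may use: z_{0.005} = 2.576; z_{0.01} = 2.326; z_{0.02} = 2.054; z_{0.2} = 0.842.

With allocation ratio k = n₂/n₁ = 3, Var(x̄₁−x̄₂) = σ²(1/n₁ + 1/(k·n₁)) = σ²·(k+1)/(k·n₁).
So n₁ = (1 + 1/k)·((z_{α} + z_β)/d)² = 1.333 × (2.896/0.54)².
n₁ = 1.333 × 28.76 = 38.3.
Round up: n₁ = 39, giving n₂ = 3 × 39 = 117.

n₁ = 39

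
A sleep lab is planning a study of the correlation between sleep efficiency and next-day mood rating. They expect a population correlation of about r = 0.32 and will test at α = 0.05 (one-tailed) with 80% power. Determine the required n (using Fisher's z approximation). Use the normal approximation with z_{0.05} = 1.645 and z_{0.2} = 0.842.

n = 60

Fisher's z: C = ½·ln((1+r)/(1−r)) = ½·ln(1.9412) = 0.3316.
n = ((z_{α} + z_β)/C)² + 3.
(1.645 + 0.842) / 0.3316 = 2.487 / 0.3316 = 7.500.
n = 7.500² + 3 = 56.25 + 3 = 59.2.
Round up.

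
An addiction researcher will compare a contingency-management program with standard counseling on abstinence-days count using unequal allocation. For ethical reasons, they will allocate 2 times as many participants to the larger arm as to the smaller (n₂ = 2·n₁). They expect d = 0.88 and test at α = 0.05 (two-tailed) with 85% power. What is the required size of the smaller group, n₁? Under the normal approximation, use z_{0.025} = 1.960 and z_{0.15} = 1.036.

n₁ = 18

With allocation ratio k = n₂/n₁ = 2, Var(x̄₁−x̄₂) = σ²(1/n₁ + 1/(k·n₁)) = σ²·(k+1)/(k·n₁).
So n₁ = (1 + 1/k)·((z_{α/2} + z_β)/d)² = 1.500 × (2.996/0.88)².
n₁ = 1.500 × 11.59 = 17.4.
Round up: n₁ = 18, giving n₂ = 2 × 18 = 36.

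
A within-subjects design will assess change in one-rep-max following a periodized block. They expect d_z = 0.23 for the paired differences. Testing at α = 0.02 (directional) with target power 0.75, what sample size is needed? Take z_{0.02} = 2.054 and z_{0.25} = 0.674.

n = 141 pairs

For a paired (one-sample on differences) test: n = ((z_{α} + z_β) / d)².
z_{α} + z_β = 2.054 + 0.674 = 2.728.
n = (2.728 / 0.23)² = 11.861² = 140.68.
Round up.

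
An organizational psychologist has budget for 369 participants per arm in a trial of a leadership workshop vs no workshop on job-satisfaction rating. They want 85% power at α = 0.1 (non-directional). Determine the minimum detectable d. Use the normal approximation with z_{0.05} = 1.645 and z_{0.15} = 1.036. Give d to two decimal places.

For two independent groups of n = 369 each: d_min = (z_{α/2} + z_β)·√(2/n).
z-sum = 1.645 + 1.036 = 2.681.
d_min = 2.681 × √(2/369) = 2.681 × 0.0736 = 0.197.

d_min ≈ 0.20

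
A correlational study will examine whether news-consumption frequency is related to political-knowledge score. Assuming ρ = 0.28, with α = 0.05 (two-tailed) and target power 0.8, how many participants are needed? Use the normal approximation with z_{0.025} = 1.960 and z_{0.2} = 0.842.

Fisher's z: C = ½·ln((1+r)/(1−r)) = ½·ln(1.7778) = 0.2877.
n = ((z_{α/2} + z_β)/C)² + 3.
(1.960 + 0.842) / 0.2877 = 2.802 / 0.2877 = 9.739.
n = 9.739² + 3 = 94.85 + 3 = 97.9.
Round up.

n = 98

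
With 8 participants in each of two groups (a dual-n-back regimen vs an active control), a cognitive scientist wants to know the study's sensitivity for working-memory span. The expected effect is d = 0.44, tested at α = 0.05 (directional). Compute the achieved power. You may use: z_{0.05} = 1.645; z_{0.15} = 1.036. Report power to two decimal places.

power ≈ 0.22

For two equal groups, power = Φ(d·√(n/2) − z_{α}).
d·√(n/2) = 0.44 × √(8/2) = 0.44 × 2.000 = 0.880.
z_β = 0.880 − 1.645 = -0.765.
Power = Φ(-0.765) = 0.222.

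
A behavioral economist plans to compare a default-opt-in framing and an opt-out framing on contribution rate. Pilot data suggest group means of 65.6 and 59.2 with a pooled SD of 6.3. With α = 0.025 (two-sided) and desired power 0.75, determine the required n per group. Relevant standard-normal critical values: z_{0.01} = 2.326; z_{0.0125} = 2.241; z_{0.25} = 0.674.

n = 17 per group

Cohen's d = |M₁ − M₂| / SD_pooled = |65.6 − 59.2| / 6.3 = 6.4 / 6.3 = 1.016.
For two independent groups with equal n: n = 2·((z_{α/2} + z_β) / d)².
z_{α/2} + z_β = 2.241 + 0.674 = 2.915.
n = 2 × (2.915 / 1.016)² = 2 × 2.869² = 2 × 8.23 = 16.5.
Round up to the next whole participant.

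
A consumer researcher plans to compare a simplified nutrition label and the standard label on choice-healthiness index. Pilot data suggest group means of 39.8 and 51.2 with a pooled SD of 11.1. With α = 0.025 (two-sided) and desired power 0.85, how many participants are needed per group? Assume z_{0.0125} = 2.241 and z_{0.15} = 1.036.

n = 21 per group

Cohen's d = |M₁ − M₂| / SD_pooled = |39.8 − 51.2| / 11.1 = 11.4 / 11.1 = 1.027.
For two independent groups with equal n: n = 2·((z_{α/2} + z_β) / d)².
z_{α/2} + z_β = 2.241 + 1.036 = 3.277.
n = 2 × (3.277 / 1.027)² = 2 × 3.191² = 2 × 10.18 = 20.4.
Round up to the next whole participant.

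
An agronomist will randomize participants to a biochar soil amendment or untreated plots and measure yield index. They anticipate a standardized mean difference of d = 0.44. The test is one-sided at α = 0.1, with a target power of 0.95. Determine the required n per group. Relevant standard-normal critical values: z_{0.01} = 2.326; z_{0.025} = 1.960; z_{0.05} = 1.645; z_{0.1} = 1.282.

n = 89 per group

For two independent groups with equal n: n = 2·((z_{α} + z_β) / d)².
z_{α} + z_β = 1.282 + 1.645 = 2.927.
n = 2 × (2.927 / 0.44)² = 2 × 6.652² = 2 × 44.25 = 88.5.
Round up to the next whole participant.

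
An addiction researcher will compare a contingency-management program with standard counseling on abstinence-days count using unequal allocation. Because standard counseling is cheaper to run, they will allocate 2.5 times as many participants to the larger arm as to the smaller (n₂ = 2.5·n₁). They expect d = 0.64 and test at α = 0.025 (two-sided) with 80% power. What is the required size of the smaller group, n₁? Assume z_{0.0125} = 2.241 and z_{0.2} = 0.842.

With allocation ratio k = n₂/n₁ = 2.5, Var(x̄₁−x̄₂) = σ²(1/n₁ + 1/(k·n₁)) = σ²·(k+1)/(k·n₁).
So n₁ = (1 + 1/k)·((z_{α/2} + z_β)/d)² = 1.400 × (3.083/0.64)².
n₁ = 1.400 × 23.21 = 32.5.
Round up: n₁ = 33, giving n₂ = ⌈2.5 × 33⌉ = ⌈82.5⌉ = 83.

n₁ = 33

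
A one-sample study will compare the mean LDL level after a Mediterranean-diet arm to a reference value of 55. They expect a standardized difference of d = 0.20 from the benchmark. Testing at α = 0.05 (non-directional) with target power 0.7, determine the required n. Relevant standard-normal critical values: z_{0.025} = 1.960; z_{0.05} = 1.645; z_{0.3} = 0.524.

n = 155

For a one-sample test: n = ((z_{α/2} + z_β) / d)².
z_{α/2} + z_β = 1.960 + 0.524 = 2.484.
n = (2.484 / 0.20)² = 12.420² = 154.26.
Round up.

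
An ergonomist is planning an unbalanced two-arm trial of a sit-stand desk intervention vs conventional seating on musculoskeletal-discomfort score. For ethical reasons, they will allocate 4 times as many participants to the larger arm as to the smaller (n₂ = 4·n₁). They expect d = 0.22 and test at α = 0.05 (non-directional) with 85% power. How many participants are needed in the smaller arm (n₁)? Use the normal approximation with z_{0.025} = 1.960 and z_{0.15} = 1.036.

n₁ = 232

With allocation ratio k = n₂/n₁ = 4, Var(x̄₁−x̄₂) = σ²(1/n₁ + 1/(k·n₁)) = σ²·(k+1)/(k·n₁).
So n₁ = (1 + 1/k)·((z_{α/2} + z_β)/d)² = 1.250 × (2.996/0.22)².
n₁ = 1.250 × 185.45 = 231.8.
Round up: n₁ = 232, giving n₂ = 4 × 232 = 928.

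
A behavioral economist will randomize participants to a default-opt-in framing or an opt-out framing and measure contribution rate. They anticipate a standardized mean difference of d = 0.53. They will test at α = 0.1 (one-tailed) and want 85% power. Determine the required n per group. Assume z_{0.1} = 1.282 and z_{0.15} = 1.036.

n = 39 per group

For two independent groups with equal n: n = 2·((z_{α} + z_β) / d)².
z_{α} + z_β = 1.282 + 1.036 = 2.318.
n = 2 × (2.318 / 0.53)² = 2 × 4.374² = 2 × 19.13 = 38.3.
Round up to the next whole participant.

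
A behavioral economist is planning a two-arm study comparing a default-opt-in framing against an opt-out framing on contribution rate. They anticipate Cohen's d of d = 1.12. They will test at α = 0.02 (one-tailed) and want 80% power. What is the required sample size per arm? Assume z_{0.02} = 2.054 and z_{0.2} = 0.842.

n = 14 per group

For two independent groups with equal n: n = 2·((z_{α} + z_β) / d)².
z_{α} + z_β = 2.054 + 0.842 = 2.896.
n = 2 × (2.896 / 1.12)² = 2 × 2.586² = 2 × 6.69 = 13.4.
Round up to the next whole participant.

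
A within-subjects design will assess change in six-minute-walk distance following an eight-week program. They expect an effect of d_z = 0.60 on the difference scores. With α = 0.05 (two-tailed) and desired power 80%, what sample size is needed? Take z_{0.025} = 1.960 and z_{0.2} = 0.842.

n = 22 pairs

For a paired (one-sample on differences) test: n = ((z_{α/2} + z_β) / d)².
z_{α/2} + z_β = 1.960 + 0.842 = 2.802.
n = (2.802 / 0.60)² = 4.670² = 21.81.
Round up.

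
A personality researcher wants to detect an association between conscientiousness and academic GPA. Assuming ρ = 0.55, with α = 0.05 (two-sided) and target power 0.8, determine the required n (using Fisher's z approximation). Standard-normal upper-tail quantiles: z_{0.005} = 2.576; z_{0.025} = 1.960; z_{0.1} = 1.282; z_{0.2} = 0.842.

n = 24

Fisher's z: C = ½·ln((1+r)/(1−r)) = ½·ln(3.4444) = 0.6184.
n = ((z_{α/2} + z_β)/C)² + 3.
(1.960 + 0.842) / 0.6184 = 2.802 / 0.6184 = 4.531.
n = 4.531² + 3 = 20.53 + 3 = 23.5.
Round up.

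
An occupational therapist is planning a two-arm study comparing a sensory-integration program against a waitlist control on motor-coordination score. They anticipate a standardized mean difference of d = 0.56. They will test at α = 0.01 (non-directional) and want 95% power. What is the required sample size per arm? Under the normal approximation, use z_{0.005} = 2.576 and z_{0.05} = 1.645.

n = 114 per group

For two independent groups with equal n: n = 2·((z_{α/2} + z_β) / d)².
z_{α/2} + z_β = 2.576 + 1.645 = 4.221.
n = 2 × (4.221 / 0.56)² = 2 × 7.537² = 2 × 56.81 = 113.6.
Round up to the next whole participant.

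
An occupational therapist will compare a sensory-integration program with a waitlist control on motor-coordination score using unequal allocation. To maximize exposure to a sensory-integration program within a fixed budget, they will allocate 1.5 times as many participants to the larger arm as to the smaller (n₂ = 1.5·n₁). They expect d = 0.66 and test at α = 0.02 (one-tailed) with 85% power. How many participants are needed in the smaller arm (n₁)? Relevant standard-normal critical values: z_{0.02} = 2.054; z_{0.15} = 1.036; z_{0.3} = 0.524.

With allocation ratio k = n₂/n₁ = 1.5, Var(x̄₁−x̄₂) = σ²(1/n₁ + 1/(k·n₁)) = σ²·(k+1)/(k·n₁).
So n₁ = (1 + 1/k)·((z_{α} + z_β)/d)² = 1.667 × (3.090/0.66)².
n₁ = 1.667 × 21.92 = 36.5.
Round up: n₁ = 37, giving n₂ = ⌈1.5 × 37⌉ = ⌈55.5⌉ = 56.

n₁ = 37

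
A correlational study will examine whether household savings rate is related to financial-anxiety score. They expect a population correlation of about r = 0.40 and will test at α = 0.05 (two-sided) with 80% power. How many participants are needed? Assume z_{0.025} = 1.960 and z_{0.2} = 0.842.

n = 47

Fisher's z: C = ½·ln((1+r)/(1−r)) = ½·ln(2.3333) = 0.4236.
n = ((z_{α/2} + z_β)/C)² + 3.
(1.960 + 0.842) / 0.4236 = 2.802 / 0.4236 = 6.615.
n = 6.615² + 3 = 43.75 + 3 = 46.8.
Round up.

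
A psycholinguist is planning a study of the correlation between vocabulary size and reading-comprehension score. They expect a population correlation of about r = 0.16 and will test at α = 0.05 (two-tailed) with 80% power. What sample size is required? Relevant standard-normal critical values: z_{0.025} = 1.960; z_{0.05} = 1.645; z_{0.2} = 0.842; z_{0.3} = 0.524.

n = 305

Fisher's z: C = ½·ln((1+r)/(1−r)) = ½·ln(1.3810) = 0.1614.
n = ((z_{α/2} + z_β)/C)² + 3.
(1.960 + 0.842) / 0.1614 = 2.802 / 0.1614 = 17.361.
n = 17.361² + 3 = 301.39 + 3 = 304.4.
Round up.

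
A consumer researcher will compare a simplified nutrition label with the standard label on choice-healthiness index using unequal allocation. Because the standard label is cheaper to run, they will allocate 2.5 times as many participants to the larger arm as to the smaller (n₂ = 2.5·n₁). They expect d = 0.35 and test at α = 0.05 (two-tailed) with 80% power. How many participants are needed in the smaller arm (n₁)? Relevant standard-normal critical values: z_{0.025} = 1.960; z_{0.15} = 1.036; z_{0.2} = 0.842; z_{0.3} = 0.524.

With allocation ratio k = n₂/n₁ = 2.5, Var(x̄₁−x̄₂) = σ²(1/n₁ + 1/(k·n₁)) = σ²·(k+1)/(k·n₁).
So n₁ = (1 + 1/k)·((z_{α/2} + z_β)/d)² = 1.400 × (2.802/0.35)².
n₁ = 1.400 × 64.09 = 89.7.
Round up: n₁ = 90, giving n₂ = 2.5 × 90 = 225.

n₁ = 90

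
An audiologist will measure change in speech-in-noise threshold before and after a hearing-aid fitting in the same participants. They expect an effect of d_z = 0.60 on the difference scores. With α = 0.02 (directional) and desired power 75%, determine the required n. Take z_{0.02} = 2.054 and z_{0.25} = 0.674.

n = 21 pairs

For a paired (one-sample on differences) test: n = ((z_{α} + z_β) / d)².
z_{α} + z_β = 2.054 + 0.674 = 2.728.
n = (2.728 / 0.60)² = 4.547² = 20.67.
Round up.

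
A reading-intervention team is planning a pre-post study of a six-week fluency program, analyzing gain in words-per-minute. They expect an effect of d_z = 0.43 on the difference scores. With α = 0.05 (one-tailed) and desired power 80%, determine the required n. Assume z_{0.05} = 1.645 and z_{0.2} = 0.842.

For a paired (one-sample on differences) test: n = ((z_{α} + z_β) / d)².
z_{α} + z_β = 1.645 + 0.842 = 2.487.
n = (2.487 / 0.43)² = 5.784² = 33.45.
Round up.

n = 34 pairs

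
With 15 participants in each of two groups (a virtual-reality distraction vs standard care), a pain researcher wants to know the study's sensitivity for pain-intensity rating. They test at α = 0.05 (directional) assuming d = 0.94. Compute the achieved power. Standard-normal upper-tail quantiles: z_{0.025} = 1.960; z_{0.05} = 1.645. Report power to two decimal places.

power ≈ 0.82

For two equal groups, power = Φ(d·√(n/2) − z_{α}).
d·√(n/2) = 0.94 × √(15/2) = 0.94 × 2.739 = 2.574.
z_β = 2.574 − 1.645 = 0.929.
Power = Φ(0.929) = 0.824.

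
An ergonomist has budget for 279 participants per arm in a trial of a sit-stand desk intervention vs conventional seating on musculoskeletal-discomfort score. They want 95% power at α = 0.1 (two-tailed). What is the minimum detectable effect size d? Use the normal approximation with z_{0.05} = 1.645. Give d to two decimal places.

For two independent groups of n = 279 each: d_min = (z_{α/2} + z_β)·√(2/n).
z-sum = 1.645 + 1.645 = 3.290.
d_min = 3.290 × √(2/279) = 3.290 × 0.0847 = 0.279.

d_min ≈ 0.28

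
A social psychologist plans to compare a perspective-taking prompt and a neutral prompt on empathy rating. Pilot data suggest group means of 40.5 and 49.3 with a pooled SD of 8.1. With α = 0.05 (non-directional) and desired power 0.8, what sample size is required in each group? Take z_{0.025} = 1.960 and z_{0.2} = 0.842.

n = 14 per group

Cohen's d = |M₁ − M₂| / SD_pooled = |40.5 − 49.3| / 8.1 = 8.8 / 8.1 = 1.086.
For two independent groups with equal n: n = 2·((z_{α/2} + z_β) / d)².
z_{α/2} + z_β = 1.960 + 0.842 = 2.802.
n = 2 × (2.802 / 1.086)² = 2 × 2.580² = 2 × 6.66 = 13.3.
Round up to the next whole participant.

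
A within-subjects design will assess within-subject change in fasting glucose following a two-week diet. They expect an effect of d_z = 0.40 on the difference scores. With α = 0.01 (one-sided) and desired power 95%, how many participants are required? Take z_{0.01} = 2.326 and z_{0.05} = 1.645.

n = 99 pairs

For a paired (one-sample on differences) test: n = ((z_{α} + z_β) / d)².
z_{α} + z_β = 2.326 + 1.645 = 3.971.
n = (3.971 / 0.40)² = 9.928² = 98.56.
Round up.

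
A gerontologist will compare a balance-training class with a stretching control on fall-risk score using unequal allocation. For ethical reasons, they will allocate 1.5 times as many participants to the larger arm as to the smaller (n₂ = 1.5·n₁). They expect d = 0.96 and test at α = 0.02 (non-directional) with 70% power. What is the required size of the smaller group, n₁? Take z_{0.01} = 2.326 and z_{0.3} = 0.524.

With allocation ratio k = n₂/n₁ = 1.5, Var(x̄₁−x̄₂) = σ²(1/n₁ + 1/(k·n₁)) = σ²·(k+1)/(k·n₁).
So n₁ = (1 + 1/k)·((z_{α/2} + z_β)/d)² = 1.667 × (2.850/0.96)².
n₁ = 1.667 × 8.81 = 14.7.
Round up: n₁ = 15, giving n₂ = ⌈1.5 × 15⌉ = ⌈22.5⌉ = 23.

n₁ = 15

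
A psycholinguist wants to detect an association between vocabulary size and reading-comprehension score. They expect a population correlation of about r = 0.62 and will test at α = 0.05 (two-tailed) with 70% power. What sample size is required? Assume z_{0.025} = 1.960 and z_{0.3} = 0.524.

n = 15

Fisher's z: C = ½·ln((1+r)/(1−r)) = ½·ln(4.2632) = 0.7250.
n = ((z_{α/2} + z_β)/C)² + 3.
(1.960 + 0.524) / 0.7250 = 2.484 / 0.7250 = 3.426.
n = 3.426² + 3 = 11.74 + 3 = 14.7.
Round up.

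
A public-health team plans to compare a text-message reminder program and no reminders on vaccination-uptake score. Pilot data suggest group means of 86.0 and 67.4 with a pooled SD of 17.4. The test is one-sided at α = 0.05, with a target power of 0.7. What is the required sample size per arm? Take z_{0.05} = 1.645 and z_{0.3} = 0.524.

Cohen's d = |M₁ − M₂| / SD_pooled = |86.0 − 67.4| / 17.4 = 18.6 / 17.4 = 1.069.
For two independent groups with equal n: n = 2·((z_{α} + z_β) / d)².
z_{α} + z_β = 1.645 + 0.524 = 2.169.
n = 2 × (2.169 / 1.069)² = 2 × 2.029² = 2 × 4.12 = 8.2.
Round up to the next whole participant.

n = 9 per group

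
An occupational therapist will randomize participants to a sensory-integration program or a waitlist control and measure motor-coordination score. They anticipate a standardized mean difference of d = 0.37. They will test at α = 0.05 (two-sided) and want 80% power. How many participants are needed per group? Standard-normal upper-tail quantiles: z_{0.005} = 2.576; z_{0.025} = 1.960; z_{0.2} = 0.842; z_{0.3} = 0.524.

n = 115 per group

For two independent groups with equal n: n = 2·((z_{α/2} + z_β) / d)².
z_{α/2} + z_β = 1.960 + 0.842 = 2.802.
n = 2 × (2.802 / 0.37)² = 2 × 7.573² = 2 × 57.35 = 114.7.
Round up to the next whole participant.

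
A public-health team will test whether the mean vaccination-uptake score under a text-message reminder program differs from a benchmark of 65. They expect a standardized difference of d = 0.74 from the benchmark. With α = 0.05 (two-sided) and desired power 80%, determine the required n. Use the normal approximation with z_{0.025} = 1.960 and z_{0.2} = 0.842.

n = 15

For a one-sample test: n = ((z_{α/2} + z_β) / d)².
z_{α/2} + z_β = 1.960 + 0.842 = 2.802.
n = (2.802 / 0.74)² = 3.786² = 14.34.
Round up.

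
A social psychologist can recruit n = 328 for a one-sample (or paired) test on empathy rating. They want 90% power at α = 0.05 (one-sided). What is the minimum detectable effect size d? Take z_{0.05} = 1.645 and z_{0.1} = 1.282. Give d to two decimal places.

For a single sample (or paired design) of n = 328: d_min = (z_{α} + z_β)/√n.
z-sum = 1.645 + 1.282 = 2.927.
d_min = 2.927 / √328 = 2.927 / 18.111 = 0.162.

d_min ≈ 0.16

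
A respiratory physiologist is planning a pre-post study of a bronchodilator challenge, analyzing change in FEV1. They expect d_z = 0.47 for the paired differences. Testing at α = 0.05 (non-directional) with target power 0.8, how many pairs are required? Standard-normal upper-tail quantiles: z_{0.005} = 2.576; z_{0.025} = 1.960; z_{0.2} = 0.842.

n = 36 pairs

For a paired (one-sample on differences) test: n = ((z_{α/2} + z_β) / d)².
z_{α/2} + z_β = 1.960 + 0.842 = 2.802.
n = (2.802 / 0.47)² = 5.962² = 35.54.
Round up.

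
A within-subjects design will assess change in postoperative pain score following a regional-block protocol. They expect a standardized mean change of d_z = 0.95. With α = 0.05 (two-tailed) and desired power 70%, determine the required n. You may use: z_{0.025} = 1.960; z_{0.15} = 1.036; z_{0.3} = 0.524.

For a paired (one-sample on differences) test: n = ((z_{α/2} + z_β) / d)².
z_{α/2} + z_β = 1.960 + 0.524 = 2.484.
n = (2.484 / 0.95)² = 2.615² = 6.84.
Round up.

n = 7 pairs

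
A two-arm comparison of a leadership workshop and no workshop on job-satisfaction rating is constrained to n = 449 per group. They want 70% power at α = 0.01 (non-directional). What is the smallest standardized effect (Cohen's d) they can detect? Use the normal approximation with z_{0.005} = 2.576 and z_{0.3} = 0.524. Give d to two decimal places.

For two independent groups of n = 449 each: d_min = (z_{α/2} + z_β)·√(2/n).
z-sum = 2.576 + 0.524 = 3.100.
d_min = 3.100 × √(2/449) = 3.100 × 0.0667 = 0.207.

d_min ≈ 0.21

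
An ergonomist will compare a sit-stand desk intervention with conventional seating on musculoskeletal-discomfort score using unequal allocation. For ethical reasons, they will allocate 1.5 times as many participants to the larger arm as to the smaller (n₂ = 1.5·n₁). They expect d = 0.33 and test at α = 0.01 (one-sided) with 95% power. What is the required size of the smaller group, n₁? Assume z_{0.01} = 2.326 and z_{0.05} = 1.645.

With allocation ratio k = n₂/n₁ = 1.5, Var(x̄₁−x̄₂) = σ²(1/n₁ + 1/(k·n₁)) = σ²·(k+1)/(k·n₁).
So n₁ = (1 + 1/k)·((z_{α} + z_β)/d)² = 1.667 × (3.971/0.33)².
n₁ = 1.667 × 144.80 = 241.3.
Round up: n₁ = 242, giving n₂ = 1.5 × 242 = 363.

n₁ = 242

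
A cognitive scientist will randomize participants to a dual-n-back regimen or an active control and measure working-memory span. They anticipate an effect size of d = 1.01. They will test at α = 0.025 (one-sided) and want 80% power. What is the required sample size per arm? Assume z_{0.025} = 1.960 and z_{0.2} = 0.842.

For two independent groups with equal n: n = 2·((z_{α} + z_β) / d)².
z_{α} + z_β = 1.960 + 0.842 = 2.802.
n = 2 × (2.802 / 1.01)² = 2 × 2.774² = 2 × 7.70 = 15.4.
Round up to the next whole participant.

n = 16 per group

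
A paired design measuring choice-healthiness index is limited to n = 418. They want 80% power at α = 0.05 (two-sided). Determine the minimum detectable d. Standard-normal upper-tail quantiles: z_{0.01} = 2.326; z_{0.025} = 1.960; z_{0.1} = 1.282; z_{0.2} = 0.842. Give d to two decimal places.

d_min ≈ 0.14

For a single sample (or paired design) of n = 418: d_min = (z_{α/2} + z_β)/√n.
z-sum = 1.960 + 0.842 = 2.802.
d_min = 2.802 / √418 = 2.802 / 20.445 = 0.137.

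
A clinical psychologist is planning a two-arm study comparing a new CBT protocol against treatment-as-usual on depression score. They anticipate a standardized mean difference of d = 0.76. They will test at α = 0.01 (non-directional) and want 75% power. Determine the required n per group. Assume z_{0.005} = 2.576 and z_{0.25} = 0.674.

For two independent groups with equal n: n = 2·((z_{α/2} + z_β) / d)².
z_{α/2} + z_β = 2.576 + 0.674 = 3.250.
n = 2 × (3.250 / 0.76)² = 2 × 4.276² = 2 × 18.29 = 36.6.
Round up to the next whole participant.

n = 37 per group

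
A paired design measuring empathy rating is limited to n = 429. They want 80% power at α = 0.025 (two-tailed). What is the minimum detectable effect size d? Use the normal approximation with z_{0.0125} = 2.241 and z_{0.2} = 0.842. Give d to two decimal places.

For a single sample (or paired design) of n = 429: d_min = (z_{α/2} + z_β)/√n.
z-sum = 2.241 + 0.842 = 3.083.
d_min = 3.083 / √429 = 3.083 / 20.712 = 0.149.

d_min ≈ 0.15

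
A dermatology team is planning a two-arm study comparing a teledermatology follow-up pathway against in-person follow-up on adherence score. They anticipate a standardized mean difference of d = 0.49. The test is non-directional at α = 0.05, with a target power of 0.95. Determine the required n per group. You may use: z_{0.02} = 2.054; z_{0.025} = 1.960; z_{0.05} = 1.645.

n = 109 per group

For two independent groups with equal n: n = 2·((z_{α/2} + z_β) / d)².
z_{α/2} + z_β = 1.960 + 1.645 = 3.605.
n = 2 × (3.605 / 0.49)² = 2 × 7.357² = 2 × 54.13 = 108.3.
Round up to the next whole participant.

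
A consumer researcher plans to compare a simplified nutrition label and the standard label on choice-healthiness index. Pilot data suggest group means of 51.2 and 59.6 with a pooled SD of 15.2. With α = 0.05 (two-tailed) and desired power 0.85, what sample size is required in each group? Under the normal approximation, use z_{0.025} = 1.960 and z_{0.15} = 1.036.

Cohen's d = |M₁ − M₂| / SD_pooled = |51.2 − 59.6| / 15.2 = 8.4 / 15.2 = 0.553.
For two independent groups with equal n: n = 2·((z_{α/2} + z_β) / d)².
z_{α/2} + z_β = 1.960 + 1.036 = 2.996.
n = 2 × (2.996 / 0.553)² = 2 × 5.418² = 2 × 29.35 = 58.7.
Round up to the next whole participant.

n = 59 per group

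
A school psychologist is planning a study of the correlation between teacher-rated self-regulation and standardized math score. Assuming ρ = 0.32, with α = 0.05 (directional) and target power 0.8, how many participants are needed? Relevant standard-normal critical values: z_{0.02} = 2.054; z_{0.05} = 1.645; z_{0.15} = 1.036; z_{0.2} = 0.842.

Fisher's z: C = ½·ln((1+r)/(1−r)) = ½·ln(1.9412) = 0.3316.
n = ((z_{α} + z_β)/C)² + 3.
(1.645 + 0.842) / 0.3316 = 2.487 / 0.3316 = 7.500.
n = 7.500² + 3 = 56.25 + 3 = 59.2.
Round up.

n = 60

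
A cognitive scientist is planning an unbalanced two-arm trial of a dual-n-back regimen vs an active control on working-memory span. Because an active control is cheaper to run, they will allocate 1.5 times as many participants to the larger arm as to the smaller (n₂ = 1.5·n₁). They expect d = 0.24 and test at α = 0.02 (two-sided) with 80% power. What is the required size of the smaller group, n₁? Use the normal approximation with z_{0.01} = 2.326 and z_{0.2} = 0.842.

n₁ = 291

With allocation ratio k = n₂/n₁ = 1.5, Var(x̄₁−x̄₂) = σ²(1/n₁ + 1/(k·n₁)) = σ²·(k+1)/(k·n₁).
So n₁ = (1 + 1/k)·((z_{α/2} + z_β)/d)² = 1.667 × (3.168/0.24)².
n₁ = 1.667 × 174.24 = 290.4.
Round up: n₁ = 291, giving n₂ = ⌈1.5 × 291⌉ = ⌈436.5⌉ = 437.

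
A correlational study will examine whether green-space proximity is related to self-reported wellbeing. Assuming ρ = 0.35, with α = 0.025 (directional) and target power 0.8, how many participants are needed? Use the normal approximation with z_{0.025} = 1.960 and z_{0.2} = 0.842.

Fisher's z: C = ½·ln((1+r)/(1−r)) = ½·ln(2.0769) = 0.3654.
n = ((z_{α} + z_β)/C)² + 3.
(1.960 + 0.842) / 0.3654 = 2.802 / 0.3654 = 7.668.
n = 7.668² + 3 = 58.80 + 3 = 61.8.
Round up.

n = 62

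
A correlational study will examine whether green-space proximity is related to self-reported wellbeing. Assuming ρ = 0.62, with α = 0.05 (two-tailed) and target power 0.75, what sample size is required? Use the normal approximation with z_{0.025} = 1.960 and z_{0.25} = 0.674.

Fisher's z: C = ½·ln((1+r)/(1−r)) = ½·ln(4.2632) = 0.7250.
n = ((z_{α/2} + z_β)/C)² + 3.
(1.960 + 0.674) / 0.7250 = 2.634 / 0.7250 = 3.633.
n = 3.633² + 3 = 13.20 + 3 = 16.2.
Round up.

n = 17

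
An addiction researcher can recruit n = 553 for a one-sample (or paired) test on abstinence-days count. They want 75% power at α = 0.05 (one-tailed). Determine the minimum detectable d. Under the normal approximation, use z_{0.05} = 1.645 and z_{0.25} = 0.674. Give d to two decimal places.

For a single sample (or paired design) of n = 553: d_min = (z_{α} + z_β)/√n.
z-sum = 1.645 + 0.674 = 2.319.
d_min = 2.319 / √553 = 2.319 / 23.516 = 0.099.

d_min ≈ 0.10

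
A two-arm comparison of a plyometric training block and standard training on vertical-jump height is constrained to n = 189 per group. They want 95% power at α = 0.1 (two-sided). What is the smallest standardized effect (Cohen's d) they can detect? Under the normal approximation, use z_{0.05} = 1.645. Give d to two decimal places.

d_min ≈ 0.34

For two independent groups of n = 189 each: d_min = (z_{α/2} + z_β)·√(2/n).
z-sum = 1.645 + 1.645 = 3.290.
d_min = 3.290 × √(2/189) = 3.290 × 0.1029 = 0.338.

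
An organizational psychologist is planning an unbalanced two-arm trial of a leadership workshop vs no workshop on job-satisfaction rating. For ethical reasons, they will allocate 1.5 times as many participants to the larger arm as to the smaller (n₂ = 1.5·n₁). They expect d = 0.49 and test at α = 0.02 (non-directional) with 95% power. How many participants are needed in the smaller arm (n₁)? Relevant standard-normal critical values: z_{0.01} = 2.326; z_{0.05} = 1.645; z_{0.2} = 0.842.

With allocation ratio k = n₂/n₁ = 1.5, Var(x̄₁−x̄₂) = σ²(1/n₁ + 1/(k·n₁)) = σ²·(k+1)/(k·n₁).
So n₁ = (1 + 1/k)·((z_{α/2} + z_β)/d)² = 1.667 × (3.971/0.49)².
n₁ = 1.667 × 65.68 = 109.5.
Round up: n₁ = 110, giving n₂ = 1.5 × 110 = 165.

n₁ = 110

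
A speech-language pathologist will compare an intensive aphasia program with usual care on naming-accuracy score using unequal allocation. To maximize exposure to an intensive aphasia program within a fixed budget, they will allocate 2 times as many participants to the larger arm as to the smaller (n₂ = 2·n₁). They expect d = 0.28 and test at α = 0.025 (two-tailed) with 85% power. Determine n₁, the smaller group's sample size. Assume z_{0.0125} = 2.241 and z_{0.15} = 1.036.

n₁ = 206

With allocation ratio k = n₂/n₁ = 2, Var(x̄₁−x̄₂) = σ²(1/n₁ + 1/(k·n₁)) = σ²·(k+1)/(k·n₁).
So n₁ = (1 + 1/k)·((z_{α/2} + z_β)/d)² = 1.500 × (3.277/0.28)².
n₁ = 1.500 × 136.97 = 205.5.
Round up: n₁ = 206, giving n₂ = 2 × 206 = 412.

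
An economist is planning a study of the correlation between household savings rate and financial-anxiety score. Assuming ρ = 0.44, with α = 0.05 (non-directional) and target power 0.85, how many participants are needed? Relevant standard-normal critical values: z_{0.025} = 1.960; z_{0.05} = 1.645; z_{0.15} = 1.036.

n = 44

Fisher's z: C = ½·ln((1+r)/(1−r)) = ½·ln(2.5714) = 0.4722.
n = ((z_{α/2} + z_β)/C)² + 3.
(1.960 + 1.036) / 0.4722 = 2.996 / 0.4722 = 6.345.
n = 6.345² + 3 = 40.26 + 3 = 43.3.
Round up.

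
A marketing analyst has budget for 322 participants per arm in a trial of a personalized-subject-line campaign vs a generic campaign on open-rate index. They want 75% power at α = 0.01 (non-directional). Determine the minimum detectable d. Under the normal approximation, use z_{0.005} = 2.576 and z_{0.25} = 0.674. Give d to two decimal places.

d_min ≈ 0.26

For two independent groups of n = 322 each: d_min = (z_{α/2} + z_β)·√(2/n).
z-sum = 2.576 + 0.674 = 3.250.
d_min = 3.250 × √(2/322) = 3.250 × 0.0788 = 0.256.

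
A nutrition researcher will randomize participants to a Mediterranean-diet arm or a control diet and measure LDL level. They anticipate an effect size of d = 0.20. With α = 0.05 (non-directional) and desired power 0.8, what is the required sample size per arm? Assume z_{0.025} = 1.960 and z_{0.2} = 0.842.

n = 393 per group

For two independent groups with equal n: n = 2·((z_{α/2} + z_β) / d)².
z_{α/2} + z_β = 1.960 + 0.842 = 2.802.
n = 2 × (2.802 / 0.20)² = 2 × 14.010² = 2 × 196.28 = 392.6.
Round up to the next whole participant.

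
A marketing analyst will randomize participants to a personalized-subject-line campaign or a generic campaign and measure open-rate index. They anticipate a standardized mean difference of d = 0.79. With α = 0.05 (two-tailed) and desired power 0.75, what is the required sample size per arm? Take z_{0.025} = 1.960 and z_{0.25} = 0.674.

n = 23 per group

For two independent groups with equal n: n = 2·((z_{α/2} + z_β) / d)².
z_{α/2} + z_β = 1.960 + 0.674 = 2.634.
n = 2 × (2.634 / 0.79)² = 2 × 3.334² = 2 × 11.12 = 22.2.
Round up to the next whole participant.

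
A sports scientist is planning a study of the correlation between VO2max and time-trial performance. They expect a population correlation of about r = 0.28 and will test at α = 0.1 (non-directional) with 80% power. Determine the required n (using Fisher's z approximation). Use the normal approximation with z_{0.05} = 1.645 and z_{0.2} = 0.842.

n = 78

Fisher's z: C = ½·ln((1+r)/(1−r)) = ½·ln(1.7778) = 0.2877.
n = ((z_{α/2} + z_β)/C)² + 3.
(1.645 + 0.842) / 0.2877 = 2.487 / 0.2877 = 8.644.
n = 8.644² + 3 = 74.73 + 3 = 77.7.
Round up.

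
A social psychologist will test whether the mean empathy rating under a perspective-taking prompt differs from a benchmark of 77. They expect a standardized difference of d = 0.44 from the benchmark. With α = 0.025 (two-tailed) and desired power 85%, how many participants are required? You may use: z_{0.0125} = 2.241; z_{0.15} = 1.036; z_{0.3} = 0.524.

For a one-sample test: n = ((z_{α/2} + z_β) / d)².
z_{α/2} + z_β = 2.241 + 1.036 = 3.277.
n = (3.277 / 0.44)² = 7.448² = 55.47.
Round up.

n = 56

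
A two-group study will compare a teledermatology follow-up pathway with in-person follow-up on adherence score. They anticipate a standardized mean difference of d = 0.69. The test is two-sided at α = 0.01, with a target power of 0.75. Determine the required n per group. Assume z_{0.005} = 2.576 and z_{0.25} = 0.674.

For two independent groups with equal n: n = 2·((z_{α/2} + z_β) / d)².
z_{α/2} + z_β = 2.576 + 0.674 = 3.250.
n = 2 × (3.250 / 0.69)² = 2 × 4.710² = 2 × 22.19 = 44.4.
Round up to the next whole participant.

n = 45 per group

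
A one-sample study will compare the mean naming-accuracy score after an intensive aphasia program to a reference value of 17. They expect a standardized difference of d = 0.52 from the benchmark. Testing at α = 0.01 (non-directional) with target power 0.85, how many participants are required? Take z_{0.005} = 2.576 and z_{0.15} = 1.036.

For a one-sample test: n = ((z_{α/2} + z_β) / d)².
z_{α/2} + z_β = 2.576 + 1.036 = 3.612.
n = (3.612 / 0.52)² = 6.946² = 48.25.
Round up.

n = 49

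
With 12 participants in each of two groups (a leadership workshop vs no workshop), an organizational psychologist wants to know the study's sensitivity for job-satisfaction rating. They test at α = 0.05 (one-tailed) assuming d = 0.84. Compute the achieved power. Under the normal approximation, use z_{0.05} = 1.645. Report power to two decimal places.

power ≈ 0.66

For two equal groups, power = Φ(d·√(n/2) − z_{α}).
d·√(n/2) = 0.84 × √(12/2) = 0.84 × 2.449 = 2.058.
z_β = 2.058 − 1.645 = 0.413.
Power = Φ(0.413) = 0.660.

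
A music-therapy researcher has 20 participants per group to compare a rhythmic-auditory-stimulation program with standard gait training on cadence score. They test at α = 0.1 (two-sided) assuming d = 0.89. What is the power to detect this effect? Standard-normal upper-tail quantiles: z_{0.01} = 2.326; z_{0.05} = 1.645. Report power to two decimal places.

For two equal groups, power = Φ(d·√(n/2) − z_{α/2}).
d·√(n/2) = 0.89 × √(20/2) = 0.89 × 3.162 = 2.814.
z_β = 2.814 − 1.645 = 1.169.
Power = Φ(1.169) = 0.879.

power ≈ 0.88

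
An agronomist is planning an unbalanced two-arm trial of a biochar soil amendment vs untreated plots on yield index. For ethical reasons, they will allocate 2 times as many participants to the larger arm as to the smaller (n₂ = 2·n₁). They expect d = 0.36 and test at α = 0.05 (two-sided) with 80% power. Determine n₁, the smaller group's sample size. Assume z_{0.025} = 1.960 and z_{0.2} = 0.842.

n₁ = 91

With allocation ratio k = n₂/n₁ = 2, Var(x̄₁−x̄₂) = σ²(1/n₁ + 1/(k·n₁)) = σ²·(k+1)/(k·n₁).
So n₁ = (1 + 1/k)·((z_{α/2} + z_β)/d)² = 1.500 × (2.802/0.36)².
n₁ = 1.500 × 60.58 = 90.9.
Round up: n₁ = 91, giving n₂ = 2 × 91 = 182.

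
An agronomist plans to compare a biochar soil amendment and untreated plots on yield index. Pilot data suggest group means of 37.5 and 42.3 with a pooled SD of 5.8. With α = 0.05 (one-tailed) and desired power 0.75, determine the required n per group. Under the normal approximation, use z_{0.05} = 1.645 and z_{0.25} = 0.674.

Cohen's d = |M₁ − M₂| / SD_pooled = |37.5 − 42.3| / 5.8 = 4.8 / 5.8 = 0.828.
For two independent groups with equal n: n = 2·((z_{α} + z_β) / d)².
z_{α} + z_β = 1.645 + 0.674 = 2.319.
n = 2 × (2.319 / 0.828)² = 2 × 2.801² = 2 × 7.84 = 15.7.
Round up to the next whole participant.

n = 16 per group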